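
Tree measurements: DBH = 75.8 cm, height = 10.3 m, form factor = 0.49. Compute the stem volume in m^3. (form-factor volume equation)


Formula: V = pi * (DBH/200)^2 * H * ff
Radius = DBH/200 = 75.8/200 = 0.379 m
Radius^2 = 0.379^2 = 0.143641 m^2
V = pi * 0.143641 * 10.3 * 0.49
V = 2.278 m^3

2.278


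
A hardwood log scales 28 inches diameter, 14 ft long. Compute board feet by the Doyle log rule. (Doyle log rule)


Doyle: BF = (D - 4)^2 * L / 16
Adjusted diameter = 28 - 4 = 24 in
(D-4)^2 = 24^2 = 576
BF = 576 * 14 / 16 = 504 BF

504


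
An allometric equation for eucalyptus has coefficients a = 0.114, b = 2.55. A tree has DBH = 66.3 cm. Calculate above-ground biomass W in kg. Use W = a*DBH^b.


Formula: W = a * DBH^b  (allometric power law)
DBH^b = 66.3^2.55 = 44142.7614
W = 0.114 * 44142.7614 = 5032.3 kg

5032.3


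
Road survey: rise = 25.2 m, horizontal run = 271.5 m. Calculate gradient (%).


Formula: Gradient = rise / run * 100
Gradient = 25.2 / 271.5 * 100 = 9.3%

9.3


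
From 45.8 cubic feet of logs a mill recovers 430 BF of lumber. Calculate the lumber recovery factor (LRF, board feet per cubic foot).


Formula: LRF = Lumber Output (BF) / Log Input (ft^3)
LRF = 430 BF / 45.8 ft^3
LRF = 9.39 BF/ft^3

9.39


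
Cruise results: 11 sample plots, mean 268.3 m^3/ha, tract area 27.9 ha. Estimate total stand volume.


Formula: Total Volume = Mean Volume per ha * Total Area
Total Volume = 268.3 m^3/ha * 27.9 ha
Total Volume = 7486 m^3

7486


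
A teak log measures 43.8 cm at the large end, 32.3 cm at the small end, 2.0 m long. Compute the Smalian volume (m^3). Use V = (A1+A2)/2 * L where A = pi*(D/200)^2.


Smalian: V = (A1 + A2)/2 * L,  A = pi*(D/200)^2
A1 = pi*(43.8/200)^2 = 0.150674 m^2
A2 = pi*(32.3/200)^2 = 0.08194 m^2
V = (0.150674+0.08194)/2*2.0 = 0.2326 m^3

0.2326


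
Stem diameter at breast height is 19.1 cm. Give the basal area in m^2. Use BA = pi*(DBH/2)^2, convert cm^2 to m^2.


Formula: BA = pi * (DBH/2)^2 / 10000  (cm^2 to m^2)
Radius = DBH/2 = 19.1/2 = 9.55 cm
BA = pi * 9.55^2 / 10000
   = 286.5211 cm^2 / 10000
   = 0.0287 m^2

0.0287


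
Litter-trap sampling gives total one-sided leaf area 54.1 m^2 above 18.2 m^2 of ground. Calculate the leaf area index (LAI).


Formula: LAI = total leaf area / ground area  (dimensionless)
LAI = 54.1 m^2 / 18.2 m^2
LAI = 2.97

2.97


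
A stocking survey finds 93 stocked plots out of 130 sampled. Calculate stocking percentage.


Formula: Stocking % = stocked plots / total plots * 100
Stocking = 93 / 130 * 100
Stocking = 0.7154 * 100 = 71.5%

71.5


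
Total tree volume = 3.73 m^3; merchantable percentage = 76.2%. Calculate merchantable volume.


Formula: MV = V_total * (merchantable_pct / 100)
Merchantable fraction = 76.2% / 100 = 0.762
MV = 3.73 m^3 * 0.762 = 2.842 m^3

2.842


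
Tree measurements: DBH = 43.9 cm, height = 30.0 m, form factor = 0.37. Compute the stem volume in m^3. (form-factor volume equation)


Formula: V = pi * (DBH/200)^2 * H * ff
Radius = DBH/200 = 43.9/200 = 0.2195 m
Radius^2 = 0.2195^2 = 0.04818025 m^2
V = pi * 0.04818025 * 30.0 * 0.37
V = 1.68 m^3

1.68


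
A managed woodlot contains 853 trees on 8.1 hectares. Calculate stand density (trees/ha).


Formula: Stand Density = N_trees / Area_ha
Density = 853 trees / 8.1 ha
Density = 105 trees/ha

105


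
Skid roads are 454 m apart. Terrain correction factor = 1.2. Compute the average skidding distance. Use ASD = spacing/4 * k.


Formula: ASD = (spacing / 4) * correction
Uncorrected distance = spacing / 4 = 454 / 4 = 113.5 m
ASD = 113.5 * 1.2 = 136 m

136


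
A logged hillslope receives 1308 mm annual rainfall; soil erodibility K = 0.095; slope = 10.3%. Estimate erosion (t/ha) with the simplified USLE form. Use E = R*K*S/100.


Formula: E = R * K * S / 100  (simplified USLE)
R * K = 1308 * 0.095 = 124.26
E = 124.26 * 10.3 / 100 = 12.8 t/ha

12.8


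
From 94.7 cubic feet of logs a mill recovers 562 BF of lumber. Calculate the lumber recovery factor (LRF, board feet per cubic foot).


Formula: LRF = Lumber Output (BF) / Log Input (ft^3)
LRF = 562 BF / 94.7 ft^3
LRF = 5.93 BF/ft^3

5.93


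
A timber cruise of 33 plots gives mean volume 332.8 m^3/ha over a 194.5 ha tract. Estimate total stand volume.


Formula: Total Volume = Mean Volume per ha * Total Area
Total Volume = 332.8 m^3/ha * 194.5 ha
Total Volume = 64730 m^3

64730


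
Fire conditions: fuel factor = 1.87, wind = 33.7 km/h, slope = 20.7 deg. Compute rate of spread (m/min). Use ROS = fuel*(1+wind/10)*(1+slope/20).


Formula: ROS = fuel * (1 + wind/10) * (1 + slope/20)
Wind factor = 1 + 33.7/10 = 4.37
Slope factor = 1 + 20.7/20 = 2.035
ROS = 1.87 * 4.37 * 2.035 = 16.63 m/min

16.63


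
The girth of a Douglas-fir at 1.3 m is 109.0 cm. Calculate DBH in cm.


Formula: DBH = C / pi
DBH = 109.0 / pi
pi = 3.14159...
DBH = 34.7 cm

34.7


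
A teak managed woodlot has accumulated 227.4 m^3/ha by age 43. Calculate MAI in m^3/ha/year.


Formula: MAI = Total Volume / Stand Age
MAI = 227.4 m^3/ha / 43 years
MAI = 5.29 m^3/ha/year

5.29


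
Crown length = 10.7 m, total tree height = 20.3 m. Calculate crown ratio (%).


Formula: Crown Ratio = (Crown Length / Total Height) * 100
CR = (10.7 m / 20.3 m) * 100
CR = 0.5271 * 100 = 52.7%

52.7


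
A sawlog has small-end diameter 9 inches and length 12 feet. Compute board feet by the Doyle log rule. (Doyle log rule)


Doyle: BF = (D - 4)^2 * L / 16
Adjusted diameter = 9 - 4 = 5 in
(D-4)^2 = 5^2 = 25
BF = 25 * 12 / 16 = 19 BF

19


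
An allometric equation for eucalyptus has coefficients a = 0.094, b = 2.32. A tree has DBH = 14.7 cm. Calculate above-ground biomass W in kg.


Formula: W = a * DBH^b  (allometric power law)
DBH^b = 14.7^2.32 = 510.7122
W = 0.094 * 510.7122 = 48.0 kg

48.0


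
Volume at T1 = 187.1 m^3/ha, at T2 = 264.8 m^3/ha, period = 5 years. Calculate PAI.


Formula: PAI = (V_T2 - V_T1) / (T2 - T1)
Volume increment = 264.8 - 187.1 = 77.7 m^3/ha
PAI = 77.7 / 5 = 15.54 m^3/ha/year

15.54


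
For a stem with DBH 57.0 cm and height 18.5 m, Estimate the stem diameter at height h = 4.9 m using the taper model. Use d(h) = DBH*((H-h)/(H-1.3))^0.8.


Taper: d(h) = DBH * ((H - h) / (H - 1.3))^0.8
Numerator = H - h = 18.5 - 4.9 = 13.6 m
Denominator = H - 1.3 = 18.5 - 1.3 = 17.2 m
Ratio = 13.6 / 17.2 = 0.7907
d = 57.0 * 0.7907^0.8 = 47.2 cm

47.2


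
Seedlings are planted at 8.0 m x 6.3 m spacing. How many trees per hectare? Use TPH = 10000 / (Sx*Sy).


Formula: TPH = 10000 m^2/ha / (spacing_x * spacing_y)
Area per tree = 8.0 m * 6.3 m = 50.4 m^2
TPH = 10000 / 50.4 = 198 trees/ha

198


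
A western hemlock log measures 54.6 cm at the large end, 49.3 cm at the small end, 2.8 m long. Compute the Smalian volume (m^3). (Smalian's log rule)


Smalian: V = (A1 + A2)/2 * L,  A = pi*(D/200)^2
A1 = pi*(54.6/200)^2 = 0.23414 m^2
A2 = pi*(49.3/200)^2 = 0.19089 m^2
V = (0.23414+0.19089)/2*2.8 = 0.595 m^3

0.595


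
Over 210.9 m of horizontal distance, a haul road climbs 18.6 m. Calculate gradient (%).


Formula: Gradient = rise / run * 100
Gradient = 18.6 / 210.9 * 100 = 8.8%

8.8


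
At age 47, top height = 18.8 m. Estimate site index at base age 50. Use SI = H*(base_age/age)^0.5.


Formula: SI = H_dom * (base_age / age)^0.5
Age ratio = 50 / 47 = 1.06383
sqrt(age_ratio) = 1.03142
SI = 18.8 * 1.03142 = 19.4 m

19.4


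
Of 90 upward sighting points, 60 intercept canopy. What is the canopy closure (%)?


Formula: Canopy closure = covered points / total points * 100
Closure = 60 / 90 * 100
Closure = 0.6667 * 100 = 66.7%

66.7


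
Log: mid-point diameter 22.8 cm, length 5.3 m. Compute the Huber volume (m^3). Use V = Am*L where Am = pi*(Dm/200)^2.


Huber: V = Am * L,  Am = pi*(Dm/200)^2
Am = pi*(22.8/200)^2 = 0.040828 m^2
V = 0.040828*5.3 = 0.2164 m^3

0.2164


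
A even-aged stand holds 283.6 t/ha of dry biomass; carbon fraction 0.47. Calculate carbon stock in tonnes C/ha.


Formula: Carbon Stock = Biomass * Carbon Fraction
C = 283.6 t/ha * 0.47
C = 133.3 t C/ha

133.3


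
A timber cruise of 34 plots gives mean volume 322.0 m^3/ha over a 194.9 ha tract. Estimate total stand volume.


Formula: Total Volume = Mean Volume per ha * Total Area
Total Volume = 322.0 m^3/ha * 194.9 ha
Total Volume = 62758 m^3

62758


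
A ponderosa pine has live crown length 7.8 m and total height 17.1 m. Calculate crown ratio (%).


Formula: Crown Ratio = (Crown Length / Total Height) * 100
CR = (7.8 m / 17.1 m) * 100
CR = 0.4561 * 100 = 45.6%

45.6


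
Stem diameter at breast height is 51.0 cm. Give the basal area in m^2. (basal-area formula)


Formula: BA = pi * (DBH/2)^2 / 10000  (cm^2 to m^2)
Radius = DBH/2 = 51.0/2 = 25.5 cm
BA = pi * 25.5^2 / 10000
   = 2042.8206 cm^2 / 10000
   = 0.2043 m^2

0.2043


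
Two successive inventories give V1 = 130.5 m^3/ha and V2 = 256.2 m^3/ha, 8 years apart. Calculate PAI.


Formula: PAI = (V_T2 - V_T1) / (T2 - T1)
Volume increment = 256.2 - 130.5 = 125.7 m^3/ha
PAI = 125.7 / 8 = 15.71 m^3/ha/year

15.71


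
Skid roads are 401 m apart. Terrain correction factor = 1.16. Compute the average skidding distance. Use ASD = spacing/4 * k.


Formula: ASD = (spacing / 4) * correction
Uncorrected distance = spacing / 4 = 401 / 4 = 100.25 m
ASD = 100.25 * 1.16 = 116 m

116


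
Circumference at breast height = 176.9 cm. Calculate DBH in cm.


Formula: DBH = C / pi
DBH = 176.9 / pi
pi = 3.14159...
DBH = 56.3 cm

56.3


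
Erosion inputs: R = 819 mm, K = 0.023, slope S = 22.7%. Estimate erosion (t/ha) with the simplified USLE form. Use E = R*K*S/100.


Formula: E = R * K * S / 100  (simplified USLE)
R * K = 819 * 0.023 = 18.837
E = 18.837 * 22.7 / 100 = 4.28 t/ha

4.28


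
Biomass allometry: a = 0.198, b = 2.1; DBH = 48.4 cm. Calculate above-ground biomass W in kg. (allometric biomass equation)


Formula: W = a * DBH^b  (allometric power law)
DBH^b = 48.4^2.1 = 3452.8305
W = 0.198 * 3452.8305 = 683.7 kg

683.7


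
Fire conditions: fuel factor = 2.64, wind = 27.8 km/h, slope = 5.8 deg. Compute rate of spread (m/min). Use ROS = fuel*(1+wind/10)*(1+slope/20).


Formula: ROS = fuel * (1 + wind/10) * (1 + slope/20)
Wind factor = 1 + 27.8/10 = 3.78
Slope factor = 1 + 5.8/20 = 1.29
ROS = 2.64 * 3.78 * 1.29 = 12.87 m/min

12.87


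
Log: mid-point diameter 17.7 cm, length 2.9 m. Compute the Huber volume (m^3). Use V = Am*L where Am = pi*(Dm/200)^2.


Huber: V = Am * L,  Am = pi*(Dm/200)^2
Am = pi*(17.7/200)^2 = 0.024606 m^2
V = 0.024606*2.9 = 0.0714 m^3

0.0714


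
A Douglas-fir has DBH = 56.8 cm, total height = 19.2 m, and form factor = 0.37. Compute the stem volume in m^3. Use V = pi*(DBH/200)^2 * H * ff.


Formula: V = pi * (DBH/200)^2 * H * ff
Radius = DBH/200 = 56.8/200 = 0.284 m
Radius^2 = 0.284^2 = 0.080656 m^2
V = pi * 0.080656 * 19.2 * 0.37
V = 1.8 m^3

1.8


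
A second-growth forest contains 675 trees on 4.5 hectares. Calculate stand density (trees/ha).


Formula: Stand Density = N_trees / Area_ha
Density = 675 trees / 4.5 ha
Density = 150 trees/ha

150


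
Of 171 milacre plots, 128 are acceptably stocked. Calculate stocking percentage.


Formula: Stocking % = stocked plots / total plots * 100
Stocking = 128 / 171 * 100
Stocking = 0.7485 * 100 = 74.9%

74.9


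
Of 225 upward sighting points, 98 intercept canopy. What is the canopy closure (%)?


Formula: Canopy closure = covered points / total points * 100
Closure = 98 / 225 * 100
Closure = 0.4356 * 100 = 43.6%

43.6


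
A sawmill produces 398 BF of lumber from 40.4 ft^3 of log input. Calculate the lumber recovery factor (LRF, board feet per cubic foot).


Formula: LRF = Lumber Output (BF) / Log Input (ft^3)
LRF = 398 BF / 40.4 ft^3
LRF = 9.85 BF/ft^3

9.85


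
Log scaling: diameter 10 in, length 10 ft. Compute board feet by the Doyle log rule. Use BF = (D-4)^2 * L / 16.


Doyle: BF = (D - 4)^2 * L / 16
Adjusted diameter = 10 - 4 = 6 in
(D-4)^2 = 6^2 = 36
BF = 36 * 10 / 16 = 23 BF

23


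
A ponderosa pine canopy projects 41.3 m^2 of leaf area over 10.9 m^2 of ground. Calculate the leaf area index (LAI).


Formula: LAI = total leaf area / ground area  (dimensionless)
LAI = 41.3 m^2 / 10.9 m^2
LAI = 3.79

3.79


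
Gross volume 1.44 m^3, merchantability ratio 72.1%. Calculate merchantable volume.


Formula: MV = V_total * (merchantable_pct / 100)
Merchantable fraction = 72.1% / 100 = 0.721
MV = 1.44 m^3 * 0.721 = 1.038 m^3

1.038


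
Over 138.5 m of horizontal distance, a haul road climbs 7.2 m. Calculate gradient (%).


Formula: Gradient = rise / run * 100
Gradient = 7.2 / 138.5 * 100 = 5.2%

5.2


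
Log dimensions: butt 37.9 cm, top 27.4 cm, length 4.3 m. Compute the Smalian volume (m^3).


Smalian: V = (A1 + A2)/2 * L,  A = pi*(D/200)^2
A1 = pi*(37.9/200)^2 = 0.112815 m^2
A2 = pi*(27.4/200)^2 = 0.058965 m^2
V = (0.112815+0.058965)/2*4.3 = 0.3693 m^3

0.3693


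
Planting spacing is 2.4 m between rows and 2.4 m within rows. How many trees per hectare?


Formula: TPH = 10000 m^2/ha / (spacing_x * spacing_y)
Area per tree = 2.4 m * 2.4 m = 5.76 m^2
TPH = 10000 / 5.76 = 1736 trees/ha

1736


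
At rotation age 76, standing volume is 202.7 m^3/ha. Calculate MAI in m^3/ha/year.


Formula: MAI = Total Volume / Stand Age
MAI = 202.7 m^3/ha / 76 years
MAI = 2.67 m^3/ha/year

2.67


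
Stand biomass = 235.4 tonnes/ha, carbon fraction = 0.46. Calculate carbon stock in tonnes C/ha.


Formula: Carbon Stock = Biomass * Carbon Fraction
C = 235.4 t/ha * 0.46
C = 108.3 t C/ha

108.3


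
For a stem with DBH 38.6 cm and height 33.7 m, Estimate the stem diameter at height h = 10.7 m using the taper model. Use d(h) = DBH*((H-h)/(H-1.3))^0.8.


Taper: d(h) = DBH * ((H - h) / (H - 1.3))^0.8
Numerator = H - h = 33.7 - 10.7 = 23.0 m
Denominator = H - 1.3 = 33.7 - 1.3 = 32.4 m
Ratio = 23.0 / 32.4 = 0.70988
d = 38.6 * 0.70988^0.8 = 29.3 cm

29.3


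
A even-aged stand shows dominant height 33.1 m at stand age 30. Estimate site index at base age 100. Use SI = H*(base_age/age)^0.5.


Formula: SI = H_dom * (base_age / age)^0.5
Age ratio = 100 / 30 = 3.33333
sqrt(age_ratio) = 1.82574
SI = 33.1 * 1.82574 = 60.4 m

60.4


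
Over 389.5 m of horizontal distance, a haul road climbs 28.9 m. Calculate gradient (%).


Formula: Gradient = rise / run * 100
Gradient = 28.9 / 389.5 * 100 = 7.4%

7.4


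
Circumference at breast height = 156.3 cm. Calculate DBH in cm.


Formula: DBH = C / pi
DBH = 156.3 / pi
pi = 3.14159...
DBH = 49.8 cm

49.8


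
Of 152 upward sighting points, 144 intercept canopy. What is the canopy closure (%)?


Formula: Canopy closure = covered points / total points * 100
Closure = 144 / 152 * 100
Closure = 0.9474 * 100 = 94.7%

94.7


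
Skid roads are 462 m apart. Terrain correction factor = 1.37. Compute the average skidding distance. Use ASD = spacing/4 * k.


Formula: ASD = (spacing / 4) * correction
Uncorrected distance = spacing / 4 = 462 / 4 = 115.5 m
ASD = 115.5 * 1.37 = 158 m

158


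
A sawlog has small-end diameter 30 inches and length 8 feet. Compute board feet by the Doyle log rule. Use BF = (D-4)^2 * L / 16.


Doyle: BF = (D - 4)^2 * L / 16
Adjusted diameter = 30 - 4 = 26 in
(D-4)^2 = 26^2 = 676
BF = 676 * 8 / 16 = 338 BF

338


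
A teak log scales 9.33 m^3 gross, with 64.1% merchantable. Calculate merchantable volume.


Formula: MV = V_total * (merchantable_pct / 100)
Merchantable fraction = 64.1% / 100 = 0.641
MV = 9.33 m^3 * 0.641 = 5.981 m^3

5.981


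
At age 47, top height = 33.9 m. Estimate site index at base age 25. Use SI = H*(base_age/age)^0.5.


Formula: SI = H_dom * (base_age / age)^0.5
Age ratio = 25 / 47 = 0.53191
sqrt(age_ratio) = 0.72932
SI = 33.9 * 0.72932 = 24.7 m

24.7


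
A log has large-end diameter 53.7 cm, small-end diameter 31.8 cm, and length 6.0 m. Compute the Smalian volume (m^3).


Smalian: V = (A1 + A2)/2 * L,  A = pi*(D/200)^2
A1 = pi*(53.7/200)^2 = 0.226484 m^2
A2 = pi*(31.8/200)^2 = 0.079423 m^2
V = (0.226484+0.079423)/2*6.0 = 0.9177 m^3

0.9177


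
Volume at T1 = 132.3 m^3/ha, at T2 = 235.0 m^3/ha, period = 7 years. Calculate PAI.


Formula: PAI = (V_T2 - V_T1) / (T2 - T1)
Volume increment = 235.0 - 132.3 = 102.7 m^3/ha
PAI = 102.7 / 7 = 14.67 m^3/ha/year

14.67


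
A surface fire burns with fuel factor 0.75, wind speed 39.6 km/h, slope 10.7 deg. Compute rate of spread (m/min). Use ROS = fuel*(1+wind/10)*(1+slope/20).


Formula: ROS = fuel * (1 + wind/10) * (1 + slope/20)
Wind factor = 1 + 39.6/10 = 4.96
Slope factor = 1 + 10.7/20 = 1.535
ROS = 0.75 * 4.96 * 1.535 = 5.71 m/min

5.71


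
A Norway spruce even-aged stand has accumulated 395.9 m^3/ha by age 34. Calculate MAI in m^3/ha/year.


Formula: MAI = Total Volume / Stand Age
MAI = 395.9 m^3/ha / 34 years
MAI = 11.64 m^3/ha/year

11.64


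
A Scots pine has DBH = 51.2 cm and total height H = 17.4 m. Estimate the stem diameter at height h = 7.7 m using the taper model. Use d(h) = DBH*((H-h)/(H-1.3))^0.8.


Taper: d(h) = DBH * ((H - h) / (H - 1.3))^0.8
Numerator = H - h = 17.4 - 7.7 = 9.7 m
Denominator = H - 1.3 = 17.4 - 1.3 = 16.1 m
Ratio = 9.7 / 16.1 = 0.60248
d = 51.2 * 0.60248^0.8 = 34.1 cm

34.1


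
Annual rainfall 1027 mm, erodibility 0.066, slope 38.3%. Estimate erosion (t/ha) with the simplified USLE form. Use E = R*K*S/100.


Formula: E = R * K * S / 100  (simplified USLE)
R * K = 1027 * 0.066 = 67.782
E = 67.782 * 38.3 / 100 = 25.96 t/ha

25.96


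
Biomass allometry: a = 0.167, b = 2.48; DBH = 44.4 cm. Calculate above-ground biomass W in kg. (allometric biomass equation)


Formula: W = a * DBH^b  (allometric power law)
DBH^b = 44.4^2.48 = 12176.1437
W = 0.167 * 12176.1437 = 2033.4 kg

2033.4


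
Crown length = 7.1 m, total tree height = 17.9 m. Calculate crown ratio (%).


Formula: Crown Ratio = (Crown Length / Total Height) * 100
CR = (7.1 m / 17.9 m) * 100
CR = 0.3966 * 100 = 39.7%

39.7


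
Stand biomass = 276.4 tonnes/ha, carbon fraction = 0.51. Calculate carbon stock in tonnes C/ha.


Formula: Carbon Stock = Biomass * Carbon Fraction
C = 276.4 t/ha * 0.51
C = 141.0 t C/ha

141.0


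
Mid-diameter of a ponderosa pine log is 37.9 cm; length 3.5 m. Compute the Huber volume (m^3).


Huber: V = Am * L,  Am = pi*(Dm/200)^2
Am = pi*(37.9/200)^2 = 0.112815 m^2
V = 0.112815*3.5 = 0.3949 m^3

0.3949


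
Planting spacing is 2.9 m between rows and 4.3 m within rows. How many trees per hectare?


Formula: TPH = 10000 m^2/ha / (spacing_x * spacing_y)
Area per tree = 2.9 m * 4.3 m = 12.47 m^2
TPH = 10000 / 12.47 = 802 trees/ha

802


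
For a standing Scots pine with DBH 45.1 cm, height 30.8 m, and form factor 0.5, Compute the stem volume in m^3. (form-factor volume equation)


Formula: V = pi * (DBH/200)^2 * H * ff
Radius = DBH/200 = 45.1/200 = 0.2255 m
Radius^2 = 0.2255^2 = 0.05085025 m^2
V = pi * 0.05085025 * 30.8 * 0.5
V = 2.46 m^3

2.46


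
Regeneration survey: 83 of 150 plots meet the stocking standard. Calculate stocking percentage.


Formula: Stocking % = stocked plots / total plots * 100
Stocking = 83 / 150 * 100
Stocking = 0.5533 * 100 = 55.3%

55.3


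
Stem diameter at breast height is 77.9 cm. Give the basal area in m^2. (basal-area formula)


Formula: BA = pi * (DBH/2)^2 / 10000  (cm^2 to m^2)
Radius = DBH/2 = 77.9/2 = 38.95 cm
BA = pi * 38.95^2 / 10000
   = 4766.1181 cm^2 / 10000
   = 0.4766 m^2

0.4766


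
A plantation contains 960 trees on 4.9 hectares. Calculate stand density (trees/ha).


Formula: Stand Density = N_trees / Area_ha
Density = 960 trees / 4.9 ha
Density = 196 trees/ha

196


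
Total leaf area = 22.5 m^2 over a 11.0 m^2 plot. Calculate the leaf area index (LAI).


Formula: LAI = total leaf area / ground area  (dimensionless)
LAI = 22.5 m^2 / 11.0 m^2
LAI = 2.05

2.05


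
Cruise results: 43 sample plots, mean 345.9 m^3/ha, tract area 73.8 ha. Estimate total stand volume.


Formula: Total Volume = Mean Volume per ha * Total Area
Total Volume = 345.9 m^3/ha * 73.8 ha
Total Volume = 25527 m^3

25527


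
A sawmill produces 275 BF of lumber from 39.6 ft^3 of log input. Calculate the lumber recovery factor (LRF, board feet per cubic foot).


Formula: LRF = Lumber Output (BF) / Log Input (ft^3)
LRF = 275 BF / 39.6 ft^3
LRF = 6.94 BF/ft^3

6.94


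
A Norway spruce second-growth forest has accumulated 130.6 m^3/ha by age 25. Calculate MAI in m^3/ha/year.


Formula: MAI = Total Volume / Stand Age
MAI = 130.6 m^3/ha / 25 years
MAI = 5.22 m^3/ha/year

5.22


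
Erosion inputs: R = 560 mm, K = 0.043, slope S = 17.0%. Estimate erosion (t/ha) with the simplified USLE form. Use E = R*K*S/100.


Formula: E = R * K * S / 100  (simplified USLE)
R * K = 560 * 0.043 = 24.08
E = 24.08 * 17.0 / 100 = 4.09 t/ha

4.09


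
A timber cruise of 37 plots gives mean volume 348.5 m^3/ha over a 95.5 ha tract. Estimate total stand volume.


Formula: Total Volume = Mean Volume per ha * Total Area
Total Volume = 348.5 m^3/ha * 95.5 ha
Total Volume = 33282 m^3

33282


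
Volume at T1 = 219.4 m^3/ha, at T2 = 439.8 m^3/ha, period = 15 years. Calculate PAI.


Formula: PAI = (V_T2 - V_T1) / (T2 - T1)
Volume increment = 439.8 - 219.4 = 220.4 m^3/ha
PAI = 220.4 / 15 = 14.69 m^3/ha/year

14.69


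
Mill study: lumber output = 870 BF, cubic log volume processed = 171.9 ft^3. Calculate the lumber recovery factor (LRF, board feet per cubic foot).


Formula: LRF = Lumber Output (BF) / Log Input (ft^3)
LRF = 870 BF / 171.9 ft^3
LRF = 5.06 BF/ft^3

5.06


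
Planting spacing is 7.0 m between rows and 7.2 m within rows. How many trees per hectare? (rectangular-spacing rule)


Formula: TPH = 10000 m^2/ha / (spacing_x * spacing_y)
Area per tree = 7.0 m * 7.2 m = 50.4 m^2
TPH = 10000 / 50.4 = 198 trees/ha

198


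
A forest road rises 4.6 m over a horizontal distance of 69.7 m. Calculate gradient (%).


Formula: Gradient = rise / run * 100
Gradient = 4.6 / 69.7 * 100 = 6.6%

6.6


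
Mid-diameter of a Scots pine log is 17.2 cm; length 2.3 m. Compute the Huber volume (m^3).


Huber: V = Am * L,  Am = pi*(Dm/200)^2
Am = pi*(17.2/200)^2 = 0.023235 m^2
V = 0.023235*2.3 = 0.0534 m^3

0.0534


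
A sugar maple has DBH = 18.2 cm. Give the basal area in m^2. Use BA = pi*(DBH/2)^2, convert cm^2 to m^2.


Formula: BA = pi * (DBH/2)^2 / 10000  (cm^2 to m^2)
Radius = DBH/2 = 18.2/2 = 9.1 cm
BA = pi * 9.1^2 / 10000
   = 260.1553 cm^2 / 10000
   = 0.026 m^2

0.026


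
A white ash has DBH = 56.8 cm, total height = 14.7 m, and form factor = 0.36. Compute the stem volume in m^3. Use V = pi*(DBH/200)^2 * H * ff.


Formula: V = pi * (DBH/200)^2 * H * ff
Radius = DBH/200 = 56.8/200 = 0.284 m
Radius^2 = 0.284^2 = 0.080656 m^2
V = pi * 0.080656 * 14.7 * 0.36
V = 1.341 m^3

1.341


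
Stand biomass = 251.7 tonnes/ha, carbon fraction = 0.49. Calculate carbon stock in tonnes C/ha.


Formula: Carbon Stock = Biomass * Carbon Fraction
C = 251.7 t/ha * 0.49
C = 123.3 t C/ha

123.3


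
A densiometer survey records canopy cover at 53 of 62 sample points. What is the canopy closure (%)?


Formula: Canopy closure = covered points / total points * 100
Closure = 53 / 62 * 100
Closure = 0.8548 * 100 = 85.5%

85.5


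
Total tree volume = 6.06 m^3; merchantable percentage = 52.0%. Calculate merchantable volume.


Formula: MV = V_total * (merchantable_pct / 100)
Merchantable fraction = 52.0% / 100 = 0.52
MV = 6.06 m^3 * 0.52 = 3.151 m^3

3.151


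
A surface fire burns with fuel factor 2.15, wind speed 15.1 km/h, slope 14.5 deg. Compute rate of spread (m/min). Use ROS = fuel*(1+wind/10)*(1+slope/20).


Formula: ROS = fuel * (1 + wind/10) * (1 + slope/20)
Wind factor = 1 + 15.1/10 = 2.51
Slope factor = 1 + 14.5/20 = 1.725
ROS = 2.15 * 2.51 * 1.725 = 9.31 m/min

9.31


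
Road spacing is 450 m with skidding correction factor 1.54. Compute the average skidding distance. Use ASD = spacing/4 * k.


Formula: ASD = (spacing / 4) * correction
Uncorrected distance = spacing / 4 = 450 / 4 = 112.5 m
ASD = 112.5 * 1.54 = 173 m

173


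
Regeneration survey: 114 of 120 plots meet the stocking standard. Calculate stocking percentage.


Formula: Stocking % = stocked plots / total plots * 100
Stocking = 114 / 120 * 100
Stocking = 0.95 * 100 = 95.0%

95.0


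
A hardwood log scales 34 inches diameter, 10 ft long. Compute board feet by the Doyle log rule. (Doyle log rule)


Doyle: BF = (D - 4)^2 * L / 16
Adjusted diameter = 34 - 4 = 30 in
(D-4)^2 = 30^2 = 900
BF = 900 * 10 / 16 = 563 BF

563


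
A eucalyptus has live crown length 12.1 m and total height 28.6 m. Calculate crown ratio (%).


Formula: Crown Ratio = (Crown Length / Total Height) * 100
CR = (12.1 m / 28.6 m) * 100
CR = 0.4231 * 100 = 42.3%

42.3


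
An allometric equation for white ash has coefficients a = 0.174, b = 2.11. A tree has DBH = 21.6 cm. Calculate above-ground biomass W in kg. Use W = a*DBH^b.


Formula: W = a * DBH^b  (allometric power law)
DBH^b = 21.6^2.11 = 654.1802
W = 0.174 * 654.1802 = 113.8 kg

113.8


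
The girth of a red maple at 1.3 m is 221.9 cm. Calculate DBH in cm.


Formula: DBH = C / pi
DBH = 221.9 / pi
pi = 3.14159...
DBH = 70.6 cm

70.6


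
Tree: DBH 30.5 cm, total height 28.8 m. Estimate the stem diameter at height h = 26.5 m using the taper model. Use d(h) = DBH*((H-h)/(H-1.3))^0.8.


Taper: d(h) = DBH * ((H - h) / (H - 1.3))^0.8
Numerator = H - h = 28.8 - 26.5 = 2.3 m
Denominator = H - 1.3 = 28.8 - 1.3 = 27.5 m
Ratio = 2.3 / 27.5 = 0.08364
d = 30.5 * 0.08364^0.8 = 4.2 cm

4.2


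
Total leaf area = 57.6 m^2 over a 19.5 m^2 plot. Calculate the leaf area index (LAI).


Formula: LAI = total leaf area / ground area  (dimensionless)
LAI = 57.6 m^2 / 19.5 m^2
LAI = 2.95

2.95


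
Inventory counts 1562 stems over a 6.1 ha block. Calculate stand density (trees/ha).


Formula: Stand Density = N_trees / Area_ha
Density = 1562 trees / 6.1 ha
Density = 256 trees/ha

256


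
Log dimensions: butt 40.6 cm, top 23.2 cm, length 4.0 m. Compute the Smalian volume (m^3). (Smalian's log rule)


Smalian: V = (A1 + A2)/2 * L,  A = pi*(D/200)^2
A1 = pi*(40.6/200)^2 = 0.129462 m^2
A2 = pi*(23.2/200)^2 = 0.042273 m^2
V = (0.129462+0.042273)/2*4.0 = 0.3435 m^3

0.3435


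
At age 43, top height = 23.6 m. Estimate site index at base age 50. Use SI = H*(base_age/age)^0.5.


Formula: SI = H_dom * (base_age / age)^0.5
Age ratio = 50 / 43 = 1.16279
sqrt(age_ratio) = 1.07833
SI = 23.6 * 1.07833 = 25.4 m

25.4


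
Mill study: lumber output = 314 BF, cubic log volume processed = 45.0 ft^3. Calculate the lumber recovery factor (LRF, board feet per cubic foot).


Formula: LRF = Lumber Output (BF) / Log Input (ft^3)
LRF = 314 BF / 45.0 ft^3
LRF = 6.98 BF/ft^3

6.98


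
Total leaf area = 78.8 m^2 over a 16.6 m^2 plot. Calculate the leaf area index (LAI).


Formula: LAI = total leaf area / ground area  (dimensionless)
LAI = 78.8 m^2 / 16.6 m^2
LAI = 4.75

4.75


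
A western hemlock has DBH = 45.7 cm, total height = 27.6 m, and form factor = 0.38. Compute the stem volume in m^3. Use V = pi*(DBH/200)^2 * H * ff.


Formula: V = pi * (DBH/200)^2 * H * ff
Radius = DBH/200 = 45.7/200 = 0.2285 m
Radius^2 = 0.2285^2 = 0.05221225 m^2
V = pi * 0.05221225 * 27.6 * 0.38
V = 1.72 m^3

1.72


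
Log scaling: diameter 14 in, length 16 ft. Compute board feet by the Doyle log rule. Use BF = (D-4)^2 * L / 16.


Doyle: BF = (D - 4)^2 * L / 16
Adjusted diameter = 14 - 4 = 10 in
(D-4)^2 = 10^2 = 100
BF = 100 * 16 / 16 = 100 BF

100


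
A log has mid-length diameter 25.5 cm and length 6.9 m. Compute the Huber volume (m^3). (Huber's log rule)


Huber: V = Am * L,  Am = pi*(Dm/200)^2
Am = pi*(25.5/200)^2 = 0.051071 m^2
V = 0.051071*6.9 = 0.3524 m^3

0.3524


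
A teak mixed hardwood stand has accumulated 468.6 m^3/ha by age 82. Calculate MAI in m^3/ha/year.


Formula: MAI = Total Volume / Stand Age
MAI = 468.6 m^3/ha / 82 years
MAI = 5.71 m^3/ha/year

5.71


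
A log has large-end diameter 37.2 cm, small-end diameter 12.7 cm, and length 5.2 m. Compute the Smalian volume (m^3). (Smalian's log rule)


Smalian: V = (A1 + A2)/2 * L,  A = pi*(D/200)^2
A1 = pi*(37.2/200)^2 = 0.108687 m^2
A2 = pi*(12.7/200)^2 = 0.012668 m^2
V = (0.108687+0.012668)/2*5.2 = 0.3155 m^3

0.3155


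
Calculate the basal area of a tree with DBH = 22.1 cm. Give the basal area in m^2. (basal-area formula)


Formula: BA = pi * (DBH/2)^2 / 10000  (cm^2 to m^2)
Radius = DBH/2 = 22.1/2 = 11.05 cm
BA = pi * 11.05^2 / 10000
   = 383.5963 cm^2 / 10000
   = 0.0384 m^2

0.0384


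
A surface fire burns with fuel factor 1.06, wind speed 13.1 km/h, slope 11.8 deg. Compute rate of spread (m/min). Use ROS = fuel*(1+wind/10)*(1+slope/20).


Formula: ROS = fuel * (1 + wind/10) * (1 + slope/20)
Wind factor = 1 + 13.1/10 = 2.31
Slope factor = 1 + 11.8/20 = 1.59
ROS = 1.06 * 2.31 * 1.59 = 3.89 m/min

3.89


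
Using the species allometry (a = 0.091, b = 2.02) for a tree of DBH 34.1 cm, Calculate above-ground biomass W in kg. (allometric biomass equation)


Formula: W = a * DBH^b  (allometric power law)
DBH^b = 34.1^2.02 = 1247.8542
W = 0.091 * 1247.8542 = 113.6 kg

113.6


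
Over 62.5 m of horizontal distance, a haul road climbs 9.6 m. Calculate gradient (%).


Formula: Gradient = rise / run * 100
Gradient = 9.6 / 62.5 * 100 = 15.4%

15.4


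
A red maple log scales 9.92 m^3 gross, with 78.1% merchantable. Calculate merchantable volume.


Formula: MV = V_total * (merchantable_pct / 100)
Merchantable fraction = 78.1% / 100 = 0.781
MV = 9.92 m^3 * 0.781 = 7.748 m^3

7.748


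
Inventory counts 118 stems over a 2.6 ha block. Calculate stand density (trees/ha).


Formula: Stand Density = N_trees / Area_ha
Density = 118 trees / 2.6 ha
Density = 45 trees/ha

45


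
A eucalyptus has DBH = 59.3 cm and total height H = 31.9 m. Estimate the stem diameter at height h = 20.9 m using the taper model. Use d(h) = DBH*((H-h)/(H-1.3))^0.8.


Taper: d(h) = DBH * ((H - h) / (H - 1.3))^0.8
Numerator = H - h = 31.9 - 20.9 = 11.0 m
Denominator = H - 1.3 = 31.9 - 1.3 = 30.6 m
Ratio = 11.0 / 30.6 = 0.35948
d = 59.3 * 0.35948^0.8 = 26.2 cm

26.2


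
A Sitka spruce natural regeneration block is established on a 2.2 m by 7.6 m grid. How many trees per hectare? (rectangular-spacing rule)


Formula: TPH = 10000 m^2/ha / (spacing_x * spacing_y)
Area per tree = 2.2 m * 7.6 m = 16.72 m^2
TPH = 10000 / 16.72 = 598 trees/ha

598


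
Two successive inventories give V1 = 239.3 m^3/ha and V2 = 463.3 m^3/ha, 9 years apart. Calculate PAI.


Formula: PAI = (V_T2 - V_T1) / (T2 - T1)
Volume increment = 463.3 - 239.3 = 224.0 m^3/ha
PAI = 224.0 / 9 = 24.89 m^3/ha/year

24.89


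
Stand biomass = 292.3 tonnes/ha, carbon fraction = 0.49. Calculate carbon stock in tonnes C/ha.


Formula: Carbon Stock = Biomass * Carbon Fraction
C = 292.3 t/ha * 0.49
C = 143.2 t C/ha

143.2


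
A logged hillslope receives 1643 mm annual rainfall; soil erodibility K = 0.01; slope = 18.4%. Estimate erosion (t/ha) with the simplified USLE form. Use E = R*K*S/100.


Formula: E = R * K * S / 100  (simplified USLE)
R * K = 1643 * 0.01 = 16.43
E = 16.43 * 18.4 / 100 = 3.02 t/ha

3.02


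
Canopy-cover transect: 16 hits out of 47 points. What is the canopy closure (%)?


Formula: Canopy closure = covered points / total points * 100
Closure = 16 / 47 * 100
Closure = 0.3404 * 100 = 34.0%

34.0


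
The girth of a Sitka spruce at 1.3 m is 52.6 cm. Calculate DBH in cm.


Formula: DBH = C / pi
DBH = 52.6 / pi
pi = 3.14159...
DBH = 16.7 cm

16.7


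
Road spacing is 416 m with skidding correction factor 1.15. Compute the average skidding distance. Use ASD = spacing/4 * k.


Formula: ASD = (spacing / 4) * correction
Uncorrected distance = spacing / 4 = 416 / 4 = 104 m
ASD = 104 * 1.15 = 120 m

120


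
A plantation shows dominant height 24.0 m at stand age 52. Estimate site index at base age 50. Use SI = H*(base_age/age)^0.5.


Formula: SI = H_dom * (base_age / age)^0.5
Age ratio = 50 / 52 = 0.96154
sqrt(age_ratio) = 0.98058
SI = 24.0 * 0.98058 = 23.5 m

23.5


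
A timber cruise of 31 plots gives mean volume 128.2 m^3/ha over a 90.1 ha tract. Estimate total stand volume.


Formula: Total Volume = Mean Volume per ha * Total Area
Total Volume = 128.2 m^3/ha * 90.1 ha
Total Volume = 11551 m^3

11551


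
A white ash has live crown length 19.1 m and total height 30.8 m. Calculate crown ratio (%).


Formula: Crown Ratio = (Crown Length / Total Height) * 100
CR = (19.1 m / 30.8 m) * 100
CR = 0.6201 * 100 = 62.0%

62.0


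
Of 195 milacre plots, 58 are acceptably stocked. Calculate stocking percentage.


Formula: Stocking % = stocked plots / total plots * 100
Stocking = 58 / 195 * 100
Stocking = 0.2974 * 100 = 29.7%

29.7


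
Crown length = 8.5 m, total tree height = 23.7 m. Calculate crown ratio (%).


Formula: Crown Ratio = (Crown Length / Total Height) * 100
CR = (8.5 m / 23.7 m) * 100
CR = 0.3586 * 100 = 35.9%

35.9


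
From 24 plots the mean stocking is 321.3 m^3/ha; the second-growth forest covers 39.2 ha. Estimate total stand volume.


Formula: Total Volume = Mean Volume per ha * Total Area
Total Volume = 321.3 m^3/ha * 39.2 ha
Total Volume = 12595 m^3

12595


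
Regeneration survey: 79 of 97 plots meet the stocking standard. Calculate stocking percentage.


Formula: Stocking % = stocked plots / total plots * 100
Stocking = 79 / 97 * 100
Stocking = 0.8144 * 100 = 81.4%

81.4


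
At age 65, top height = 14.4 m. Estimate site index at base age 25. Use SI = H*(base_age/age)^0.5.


Formula: SI = H_dom * (base_age / age)^0.5
Age ratio = 25 / 65 = 0.38462
sqrt(age_ratio) = 0.62017
SI = 14.4 * 0.62017 = 8.9 m

8.9


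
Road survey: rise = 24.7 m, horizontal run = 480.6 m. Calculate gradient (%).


Formula: Gradient = rise / run * 100
Gradient = 24.7 / 480.6 * 100 = 5.1%

5.1


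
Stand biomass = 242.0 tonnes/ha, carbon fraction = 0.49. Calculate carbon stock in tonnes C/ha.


Formula: Carbon Stock = Biomass * Carbon Fraction
C = 242.0 t/ha * 0.49
C = 118.6 t C/ha

118.6


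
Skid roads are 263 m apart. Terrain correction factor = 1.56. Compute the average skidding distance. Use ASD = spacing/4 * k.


Formula: ASD = (spacing / 4) * correction
Uncorrected distance = spacing / 4 = 263 / 4 = 65.75 m
ASD = 65.75 * 1.56 = 103 m

103


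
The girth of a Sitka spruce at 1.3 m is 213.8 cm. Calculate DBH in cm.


Formula: DBH = C / pi
DBH = 213.8 / pi
pi = 3.14159...
DBH = 68.1 cm

68.1


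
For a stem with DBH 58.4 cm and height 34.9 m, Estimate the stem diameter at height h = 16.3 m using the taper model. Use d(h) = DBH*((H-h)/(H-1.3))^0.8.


Taper: d(h) = DBH * ((H - h) / (H - 1.3))^0.8
Numerator = H - h = 34.9 - 16.3 = 18.6 m
Denominator = H - 1.3 = 34.9 - 1.3 = 33.6 m
Ratio = 18.6 / 33.6 = 0.55357
d = 58.4 * 0.55357^0.8 = 36.4 cm

36.4


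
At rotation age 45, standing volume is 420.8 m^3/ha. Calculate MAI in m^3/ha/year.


Formula: MAI = Total Volume / Stand Age
MAI = 420.8 m^3/ha / 45 years
MAI = 9.35 m^3/ha/year

9.35


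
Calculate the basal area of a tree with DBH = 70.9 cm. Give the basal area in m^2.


Formula: BA = pi * (DBH/2)^2 / 10000  (cm^2 to m^2)
Radius = DBH/2 = 70.9/2 = 35.45 cm
BA = pi * 35.45^2 / 10000
   = 3948.0473 cm^2 / 10000
   = 0.3948 m^2

0.3948


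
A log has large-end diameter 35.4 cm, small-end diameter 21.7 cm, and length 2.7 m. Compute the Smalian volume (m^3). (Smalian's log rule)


Smalian: V = (A1 + A2)/2 * L,  A = pi*(D/200)^2
A1 = pi*(35.4/200)^2 = 0.098423 m^2
A2 = pi*(21.7/200)^2 = 0.036984 m^2
V = (0.098423+0.036984)/2*2.7 = 0.1828 m^3

0.1828


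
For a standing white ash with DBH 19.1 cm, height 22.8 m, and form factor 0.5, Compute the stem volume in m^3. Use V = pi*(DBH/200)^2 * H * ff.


Formula: V = pi * (DBH/200)^2 * H * ff
Radius = DBH/200 = 19.1/200 = 0.0955 m
Radius^2 = 0.0955^2 = 0.00912025 m^2
V = pi * 0.00912025 * 22.8 * 0.5
V = 0.327 m^3

0.327


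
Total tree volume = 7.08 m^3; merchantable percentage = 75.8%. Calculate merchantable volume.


Formula: MV = V_total * (merchantable_pct / 100)
Merchantable fraction = 75.8% / 100 = 0.758
MV = 7.08 m^3 * 0.758 = 5.367 m^3

5.367


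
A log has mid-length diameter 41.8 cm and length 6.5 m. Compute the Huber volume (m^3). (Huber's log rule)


Huber: V = Am * L,  Am = pi*(Dm/200)^2
Am = pi*(41.8/200)^2 = 0.137228 m^2
V = 0.137228*6.5 = 0.892 m^3

0.892


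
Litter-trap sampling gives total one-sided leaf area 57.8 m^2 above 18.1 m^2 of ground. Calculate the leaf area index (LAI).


Formula: LAI = total leaf area / ground area  (dimensionless)
LAI = 57.8 m^2 / 18.1 m^2
LAI = 3.19

3.19


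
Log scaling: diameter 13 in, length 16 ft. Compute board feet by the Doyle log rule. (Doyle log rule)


Doyle: BF = (D - 4)^2 * L / 16
Adjusted diameter = 13 - 4 = 9 in
(D-4)^2 = 9^2 = 81
BF = 81 * 16 / 16 = 81 BF

81


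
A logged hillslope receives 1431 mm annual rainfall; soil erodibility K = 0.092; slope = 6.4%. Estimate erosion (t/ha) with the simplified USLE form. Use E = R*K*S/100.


Formula: E = R * K * S / 100  (simplified USLE)
R * K = 1431 * 0.092 = 131.652
E = 131.652 * 6.4 / 100 = 8.43 t/ha

8.43


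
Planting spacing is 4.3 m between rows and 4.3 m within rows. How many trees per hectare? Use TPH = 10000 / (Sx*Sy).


Formula: TPH = 10000 m^2/ha / (spacing_x * spacing_y)
Area per tree = 4.3 m * 4.3 m = 18.49 m^2
TPH = 10000 / 18.49 = 541 trees/ha

541


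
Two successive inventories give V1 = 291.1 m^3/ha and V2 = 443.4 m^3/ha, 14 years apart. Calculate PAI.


Formula: PAI = (V_T2 - V_T1) / (T2 - T1)
Volume increment = 443.4 - 291.1 = 152.3 m^3/ha
PAI = 152.3 / 14 = 10.88 m^3/ha/year

10.88


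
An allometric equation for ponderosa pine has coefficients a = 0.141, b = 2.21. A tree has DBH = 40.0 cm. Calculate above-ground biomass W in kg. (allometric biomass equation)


Formula: W = a * DBH^b  (allometric power law)
DBH^b = 40.0^2.21 = 3471.7831
W = 0.141 * 3471.7831 = 489.5 kg

489.5


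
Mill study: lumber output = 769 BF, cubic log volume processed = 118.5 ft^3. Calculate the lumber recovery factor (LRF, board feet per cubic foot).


Formula: LRF = Lumber Output (BF) / Log Input (ft^3)
LRF = 769 BF / 118.5 ft^3
LRF = 6.49 BF/ft^3

6.49


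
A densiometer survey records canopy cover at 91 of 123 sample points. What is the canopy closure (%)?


Formula: Canopy closure = covered points / total points * 100
Closure = 91 / 123 * 100
Closure = 0.7398 * 100 = 74.0%

74.0


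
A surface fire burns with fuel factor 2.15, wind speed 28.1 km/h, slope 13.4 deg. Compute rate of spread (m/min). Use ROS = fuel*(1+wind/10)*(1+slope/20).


Formula: ROS = fuel * (1 + wind/10) * (1 + slope/20)
Wind factor = 1 + 28.1/10 = 3.81
Slope factor = 1 + 13.4/20 = 1.67
ROS = 2.15 * 3.81 * 1.67 = 13.68 m/min

13.68


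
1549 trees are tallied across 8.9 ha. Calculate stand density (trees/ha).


Formula: Stand Density = N_trees / Area_ha
Density = 1549 trees / 8.9 ha
Density = 174 trees/ha

174


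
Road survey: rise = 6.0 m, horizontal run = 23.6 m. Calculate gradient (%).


Formula: Gradient = rise / run * 100
Gradient = 6.0 / 23.6 * 100 = 25.4%

25.4


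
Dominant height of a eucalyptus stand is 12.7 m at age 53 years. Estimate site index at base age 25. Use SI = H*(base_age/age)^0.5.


Formula: SI = H_dom * (base_age / age)^0.5
Age ratio = 25 / 53 = 0.4717
sqrt(age_ratio) = 0.6868
SI = 12.7 * 0.6868 = 8.7 m

8.7


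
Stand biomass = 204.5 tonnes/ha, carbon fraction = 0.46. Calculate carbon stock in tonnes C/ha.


Formula: Carbon Stock = Biomass * Carbon Fraction
C = 204.5 t/ha * 0.46
C = 94.1 t C/ha

94.1
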